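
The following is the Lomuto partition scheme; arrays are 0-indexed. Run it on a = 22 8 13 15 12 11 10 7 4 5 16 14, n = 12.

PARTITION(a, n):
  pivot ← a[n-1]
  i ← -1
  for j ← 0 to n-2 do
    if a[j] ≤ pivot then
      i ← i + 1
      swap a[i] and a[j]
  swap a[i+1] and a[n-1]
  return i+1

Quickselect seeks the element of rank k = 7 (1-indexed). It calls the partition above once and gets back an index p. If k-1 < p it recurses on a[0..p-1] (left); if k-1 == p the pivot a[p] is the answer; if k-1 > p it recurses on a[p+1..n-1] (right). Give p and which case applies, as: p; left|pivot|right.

pivot=14, i=-1
j=0: 22>14, skip
j=1: 8≤14, i=0, swap(0,1) ⇒ 8 22 13 15 12 11 10 7 4 5 16 14
j=2: 13≤14, i=1, swap(1,2) ⇒ 8 13 22 15 12 11 10 7 4 5 16 14
j=3: 15>14, skip
j=4: 12≤14, i=2, swap(2,4) ⇒ 8 13 12 15 22 11 10 7 4 5 16 14
j=5: 11≤14, i=3, swap(3,5) ⇒ 8 13 12 11 22 15 10 7 4 5 16 14
j=6: 10≤14, i=4, swap(4,6) ⇒ 8 13 12 11 10 15 22 7 4 5 16 14
j=7: 7≤14, i=5, swap(5,7) ⇒ 8 13 12 11 10 7 22 15 4 5 16 14
j=8: 4≤14, i=6, swap(6,8) ⇒ 8 13 12 11 10 7 4 15 22 5 16 14
j=9: 5≤14, i=7, swap(7,9) ⇒ 8 13 12 11 10 7 4 5 22 15 16 14
j=10: 16>14, skip
swap(8,11) ⇒ 8 13 12 11 10 7 4 5 14 15 16 22; return 8
p = 8; k-1 = 6 < 8 ⇒ left

8; left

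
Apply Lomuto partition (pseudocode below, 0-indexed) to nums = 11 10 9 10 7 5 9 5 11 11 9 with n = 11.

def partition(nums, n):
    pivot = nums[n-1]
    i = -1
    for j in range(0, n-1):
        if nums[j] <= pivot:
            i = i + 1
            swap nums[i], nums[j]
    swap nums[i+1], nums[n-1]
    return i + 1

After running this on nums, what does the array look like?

pivot = nums[10] = 9; i = -1
j=0: nums[0]=11 > 9 → no swap
j=1: nums[1]=10 > 9 → no swap
j=2: nums[2]=9 ≤ 9 → i=0, swap nums[0],nums[2] → 9 10 11 10 7 5 9 5 11 11 9
j=3: nums[3]=10 > 9 → no swap
j=4: nums[4]=7 ≤ 9 → i=1, swap nums[1],nums[4] → 9 7 11 10 10 5 9 5 11 11 9
j=5: nums[5]=5 ≤ 9 → i=2, swap nums[2],nums[5] → 9 7 5 10 10 11 9 5 11 11 9
j=6: nums[6]=9 ≤ 9 → i=3, swap nums[3],nums[6] → 9 7 5 9 10 11 10 5 11 11 9
j=7: nums[7]=5 ≤ 9 → i=4, swap nums[4],nums[7] → 9 7 5 9 5 11 10 10 11 11 9
j=8: nums[8]=11 > 9 → no swap
j=9: nums[9]=11 > 9 → no swap
final swap nums[5],nums[10] → 9 7 5 9 5 9 10 10 11 11 11; return 5

9 7 5 9 5 9 10 10 11 11 11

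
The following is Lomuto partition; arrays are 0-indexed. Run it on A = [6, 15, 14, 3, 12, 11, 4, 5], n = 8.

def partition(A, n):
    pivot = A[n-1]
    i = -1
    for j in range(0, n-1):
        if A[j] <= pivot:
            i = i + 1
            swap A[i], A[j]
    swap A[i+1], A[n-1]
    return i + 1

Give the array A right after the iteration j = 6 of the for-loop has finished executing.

pivot=5, i=-1
j=0: 6>5, skip
j=1: 15>5, skip
j=2: 14>5, skip
j=3: 3≤5, i=0, swap(0,3) ⇒ [3, 15, 14, 6, 12, 11, 4, 5]
j=4: 12>5, skip
j=5: 11>5, skip
j=6: 4≤5, i=1, swap(1,6) ⇒ [3, 4, 14, 6, 12, 11, 15, 5]
(after j=6) A = [3, 4, 14, 6, 12, 11, 15, 5]

[3, 4, 14, 6, 12, 11, 15, 5]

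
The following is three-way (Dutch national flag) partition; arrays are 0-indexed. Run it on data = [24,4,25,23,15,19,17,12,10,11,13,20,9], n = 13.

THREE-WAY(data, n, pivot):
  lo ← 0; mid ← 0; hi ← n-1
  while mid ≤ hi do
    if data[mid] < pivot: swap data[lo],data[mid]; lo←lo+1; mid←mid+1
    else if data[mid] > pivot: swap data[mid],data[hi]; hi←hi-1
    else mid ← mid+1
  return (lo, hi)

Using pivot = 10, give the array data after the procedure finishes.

lo=0 mid=0 hi=12
24>10: swap(0,12), hi=11 ⇒ [9,4,25,23,15,19,17,12,10,11,13,20,24]
9<10: swap(0,0), lo=1 mid=1 ⇒ [9,4,25,23,15,19,17,12,10,11,13,20,24]
4<10: swap(1,1), lo=2 mid=2 ⇒ [9,4,25,23,15,19,17,12,10,11,13,20,24]
25>10: swap(2,11), hi=10 ⇒ [9,4,20,23,15,19,17,12,10,11,13,25,24]
20>10: swap(2,10), hi=9 ⇒ [9,4,13,23,15,19,17,12,10,11,20,25,24]
13>10: swap(2,9), hi=8 ⇒ [9,4,11,23,15,19,17,12,10,13,20,25,24]
11>10: swap(2,8), hi=7 ⇒ [9,4,10,23,15,19,17,12,11,13,20,25,24]
10=10: mid=3
23>10: swap(3,7), hi=6 ⇒ [9,4,10,12,15,19,17,23,11,13,20,25,24]
12>10: swap(3,6), hi=5 ⇒ [9,4,10,17,15,19,12,23,11,13,20,25,24]
17>10: swap(3,5), hi=4 ⇒ [9,4,10,19,15,17,12,23,11,13,20,25,24]
19>10: swap(3,4), hi=3 ⇒ [9,4,10,15,19,17,12,23,11,13,20,25,24]
15>10: swap(3,3), hi=2 ⇒ [9,4,10,15,19,17,12,23,11,13,20,25,24]
done. lo=2 hi=2; data=[9,4,10,15,19,17,12,23,11,13,20,25,24]

[9,4,10,15,19,17,12,23,11,13,20,25,24]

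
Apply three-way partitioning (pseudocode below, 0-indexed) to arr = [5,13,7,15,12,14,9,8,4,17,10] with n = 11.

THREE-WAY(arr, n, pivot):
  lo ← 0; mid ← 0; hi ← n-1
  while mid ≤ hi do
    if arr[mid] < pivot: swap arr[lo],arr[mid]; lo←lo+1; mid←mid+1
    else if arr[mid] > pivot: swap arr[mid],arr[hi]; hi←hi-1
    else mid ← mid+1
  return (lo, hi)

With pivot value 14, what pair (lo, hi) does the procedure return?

pivot = 14; lo=0, mid=0, hi=10
arr[mid]=5<14: swap arr[0],arr[0]; lo=1,mid=1 → [5,13,7,15,12,14,9,8,4,17,10]
arr[mid]=13<14: swap arr[1],arr[1]; lo=2,mid=2 → [5,13,7,15,12,14,9,8,4,17,10]
arr[mid]=7<14: swap arr[2],arr[2]; lo=3,mid=3 → [5,13,7,15,12,14,9,8,4,17,10]
arr[mid]=15>14: swap arr[3],arr[10]; hi=9 → [5,13,7,10,12,14,9,8,4,17,15]
arr[mid]=10<14: swap arr[3],arr[3]; lo=4,mid=4 → [5,13,7,10,12,14,9,8,4,17,15]
arr[mid]=12<14: swap arr[4],arr[4]; lo=5,mid=5 → [5,13,7,10,12,14,9,8,4,17,15]
arr[mid]=14=14: mid=6
arr[mid]=9<14: swap arr[5],arr[6]; lo=6,mid=7 → [5,13,7,10,12,9,14,8,4,17,15]
arr[mid]=8<14: swap arr[6],arr[7]; lo=7,mid=8 → [5,13,7,10,12,9,8,14,4,17,15]
arr[mid]=4<14: swap arr[7],arr[8]; lo=8,mid=9 → [5,13,7,10,12,9,8,4,14,17,15]
arr[mid]=17>14: swap arr[9],arr[9]; hi=8 → [5,13,7,10,12,9,8,4,14,17,15]
end: lo=8, hi=8; arr = [5,13,7,10,12,9,8,4,14,17,15]

(8, 8)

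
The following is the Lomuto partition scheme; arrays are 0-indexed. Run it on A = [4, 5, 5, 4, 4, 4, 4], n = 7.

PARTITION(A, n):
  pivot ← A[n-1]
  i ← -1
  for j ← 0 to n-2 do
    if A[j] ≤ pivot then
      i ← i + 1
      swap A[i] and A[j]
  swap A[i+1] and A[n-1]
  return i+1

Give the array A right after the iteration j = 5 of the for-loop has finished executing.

pivot = A[6] = 4; i = -1
j=0: A[0]=4 ≤ 4 → i=0, swap A[0],A[0] (no change) → [4, 5, 5, 4, 4, 4, 4]
j=1: A[1]=5 > 4 → no swap
j=2: A[2]=5 > 4 → no swap
j=3: A[3]=4 ≤ 4 → i=1, swap A[1],A[3] → [4, 4, 5, 5, 4, 4, 4]
j=4: A[4]=4 ≤ 4 → i=2, swap A[2],A[4] → [4, 4, 4, 5, 5, 4, 4]
j=5: A[5]=4 ≤ 4 → i=3, swap A[3],A[5] → [4, 4, 4, 4, 5, 5, 4]
(after j=5) A = [4, 4, 4, 4, 5, 5, 4]

[4, 4, 4, 4, 5, 5, 4]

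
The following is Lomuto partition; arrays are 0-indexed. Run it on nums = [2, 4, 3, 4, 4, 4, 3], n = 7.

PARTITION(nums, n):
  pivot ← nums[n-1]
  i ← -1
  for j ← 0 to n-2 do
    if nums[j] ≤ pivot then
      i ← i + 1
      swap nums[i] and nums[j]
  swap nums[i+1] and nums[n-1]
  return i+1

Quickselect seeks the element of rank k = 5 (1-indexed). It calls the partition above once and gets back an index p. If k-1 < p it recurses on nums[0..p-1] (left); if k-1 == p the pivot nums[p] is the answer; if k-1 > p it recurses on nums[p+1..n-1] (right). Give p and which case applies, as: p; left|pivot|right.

2; right

pivot = nums[6] = 3; i = -1
j=0: nums[0]=2 ≤ 3 → i=0, swap nums[0],nums[0] (no change) → [2, 4, 3, 4, 4, 4, 3]
j=1: nums[1]=4 > 3 → no swap
j=2: nums[2]=3 ≤ 3 → i=1, swap nums[1],nums[2] → [2, 3, 4, 4, 4, 4, 3]
j=3: nums[3]=4 > 3 → no swap
j=4: nums[4]=4 > 3 → no swap
j=5: nums[5]=4 > 3 → no swap
final swap nums[2],nums[6] → [2, 3, 3, 4, 4, 4, 4]; return 2
p = 2; k-1 = 4 > 2 ⇒ right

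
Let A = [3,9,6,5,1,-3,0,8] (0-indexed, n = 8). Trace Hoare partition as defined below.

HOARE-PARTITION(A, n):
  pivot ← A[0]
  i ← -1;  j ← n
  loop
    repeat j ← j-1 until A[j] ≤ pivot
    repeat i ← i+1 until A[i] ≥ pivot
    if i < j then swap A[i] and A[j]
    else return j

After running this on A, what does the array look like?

pivot = A[0] = 3; i = -1, j = 8
j→6 (A[6]=0≤3), i→0 (A[0]=3≥3); i<j, swap → [0,9,6,5,1,-3,3,8]
j→5 (A[5]=-3≤3), i→1 (A[1]=9≥3); i<j, swap → [0,-3,6,5,1,9,3,8]
j→4 (A[4]=1≤3), i→2 (A[2]=6≥3); i<j, swap → [0,-3,1,5,6,9,3,8]
j→2, i→3; i≥j, return j=2. A = [0,-3,1,5,6,9,3,8]

[0,-3,1,5,6,9,3,8]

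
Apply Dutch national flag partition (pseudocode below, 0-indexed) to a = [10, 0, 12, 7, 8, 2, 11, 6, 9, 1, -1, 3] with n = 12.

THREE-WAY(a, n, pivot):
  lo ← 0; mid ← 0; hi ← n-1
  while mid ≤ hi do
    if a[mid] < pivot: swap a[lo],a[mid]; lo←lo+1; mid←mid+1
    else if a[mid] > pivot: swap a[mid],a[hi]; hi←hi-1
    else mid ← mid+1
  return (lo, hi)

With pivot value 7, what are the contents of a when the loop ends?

pivot = 7; lo=0, mid=0, hi=11
a[mid]=10>7: swap a[0],a[11]; hi=10 → [3, 0, 12, 7, 8, 2, 11, 6, 9, 1, -1, 10]
a[mid]=3<7: swap a[0],a[0]; lo=1,mid=1 → [3, 0, 12, 7, 8, 2, 11, 6, 9, 1, -1, 10]
a[mid]=0<7: swap a[1],a[1]; lo=2,mid=2 → [3, 0, 12, 7, 8, 2, 11, 6, 9, 1, -1, 10]
a[mid]=12>7: swap a[2],a[10]; hi=9 → [3, 0, -1, 7, 8, 2, 11, 6, 9, 1, 12, 10]
a[mid]=-1<7: swap a[2],a[2]; lo=3,mid=3 → [3, 0, -1, 7, 8, 2, 11, 6, 9, 1, 12, 10]
a[mid]=7=7: mid=4
a[mid]=8>7: swap a[4],a[9]; hi=8 → [3, 0, -1, 7, 1, 2, 11, 6, 9, 8, 12, 10]
a[mid]=1<7: swap a[3],a[4]; lo=4,mid=5 → [3, 0, -1, 1, 7, 2, 11, 6, 9, 8, 12, 10]
a[mid]=2<7: swap a[4],a[5]; lo=5,mid=6 → [3, 0, -1, 1, 2, 7, 11, 6, 9, 8, 12, 10]
a[mid]=11>7: swap a[6],a[8]; hi=7 → [3, 0, -1, 1, 2, 7, 9, 6, 11, 8, 12, 10]
a[mid]=9>7: swap a[6],a[7]; hi=6 → [3, 0, -1, 1, 2, 7, 6, 9, 11, 8, 12, 10]
a[mid]=6<7: swap a[5],a[6]; lo=6,mid=7 → [3, 0, -1, 1, 2, 6, 7, 9, 11, 8, 12, 10]
end: lo=6, hi=6; a = [3, 0, -1, 1, 2, 6, 7, 9, 11, 8, 12, 10]

[3, 0, -1, 1, 2, 6, 7, 9, 11, 8, 12, 10]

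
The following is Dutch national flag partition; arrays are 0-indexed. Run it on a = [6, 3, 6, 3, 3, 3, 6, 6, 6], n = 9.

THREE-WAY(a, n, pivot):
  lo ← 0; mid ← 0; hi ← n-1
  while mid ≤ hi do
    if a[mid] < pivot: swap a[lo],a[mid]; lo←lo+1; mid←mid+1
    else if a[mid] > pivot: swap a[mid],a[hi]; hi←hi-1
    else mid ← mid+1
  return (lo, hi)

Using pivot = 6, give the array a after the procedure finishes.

[3, 3, 3, 3, 6, 6, 6, 6, 6]

pivot = 6; lo=0, mid=0, hi=8
a[mid]=6=6: mid=1
a[mid]=3<6: swap a[0],a[1]; lo=1,mid=2 → [3, 6, 6, 3, 3, 3, 6, 6, 6]
a[mid]=6=6: mid=3
a[mid]=3<6: swap a[1],a[3]; lo=2,mid=4 → [3, 3, 6, 6, 3, 3, 6, 6, 6]
a[mid]=3<6: swap a[2],a[4]; lo=3,mid=5 → [3, 3, 3, 6, 6, 3, 6, 6, 6]
a[mid]=3<6: swap a[3],a[5]; lo=4,mid=6 → [3, 3, 3, 3, 6, 6, 6, 6, 6]
a[mid]=6=6: mid=7
a[mid]=6=6: mid=8
a[mid]=6=6: mid=9
end: lo=4, hi=8; a = [3, 3, 3, 3, 6, 6, 6, 6, 6]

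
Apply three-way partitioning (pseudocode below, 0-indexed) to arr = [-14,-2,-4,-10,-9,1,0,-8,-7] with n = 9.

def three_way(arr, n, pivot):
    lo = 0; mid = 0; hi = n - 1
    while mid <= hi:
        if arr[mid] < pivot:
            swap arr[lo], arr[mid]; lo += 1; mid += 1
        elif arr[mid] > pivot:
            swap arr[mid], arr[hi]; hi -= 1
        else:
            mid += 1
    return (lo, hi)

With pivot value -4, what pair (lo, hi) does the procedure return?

(5, 5)

pivot = -4; lo=0, mid=0, hi=8
arr[mid]=-14<-4: swap arr[0],arr[0]; lo=1,mid=1 → [-14,-2,-4,-10,-9,1,0,-8,-7]
arr[mid]=-2>-4: swap arr[1],arr[8]; hi=7 → [-14,-7,-4,-10,-9,1,0,-8,-2]
arr[mid]=-7<-4: swap arr[1],arr[1]; lo=2,mid=2 → [-14,-7,-4,-10,-9,1,0,-8,-2]
arr[mid]=-4=-4: mid=3
arr[mid]=-10<-4: swap arr[2],arr[3]; lo=3,mid=4 → [-14,-7,-10,-4,-9,1,0,-8,-2]
arr[mid]=-9<-4: swap arr[3],arr[4]; lo=4,mid=5 → [-14,-7,-10,-9,-4,1,0,-8,-2]
arr[mid]=1>-4: swap arr[5],arr[7]; hi=6 → [-14,-7,-10,-9,-4,-8,0,1,-2]
arr[mid]=-8<-4: swap arr[4],arr[5]; lo=5,mid=6 → [-14,-7,-10,-9,-8,-4,0,1,-2]
arr[mid]=0>-4: swap arr[6],arr[6]; hi=5 → [-14,-7,-10,-9,-8,-4,0,1,-2]
end: lo=5, hi=5; arr = [-14,-7,-10,-9,-8,-4,0,1,-2]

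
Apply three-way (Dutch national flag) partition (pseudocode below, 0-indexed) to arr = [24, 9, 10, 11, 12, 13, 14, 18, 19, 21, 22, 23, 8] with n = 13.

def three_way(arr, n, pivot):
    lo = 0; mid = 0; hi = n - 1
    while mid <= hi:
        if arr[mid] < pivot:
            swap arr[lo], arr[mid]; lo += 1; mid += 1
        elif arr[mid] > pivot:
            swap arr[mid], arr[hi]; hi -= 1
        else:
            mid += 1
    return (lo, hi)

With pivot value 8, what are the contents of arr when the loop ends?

pivot = 8; lo=0, mid=0, hi=12
arr[mid]=24>8: swap arr[0],arr[12]; hi=11 → [8, 9, 10, 11, 12, 13, 14, 18, 19, 21, 22, 23, 24]
arr[mid]=8=8: mid=1
arr[mid]=9>8: swap arr[1],arr[11]; hi=10 → [8, 23, 10, 11, 12, 13, 14, 18, 19, 21, 22, 9, 24]
arr[mid]=23>8: swap arr[1],arr[10]; hi=9 → [8, 22, 10, 11, 12, 13, 14, 18, 19, 21, 23, 9, 24]
arr[mid]=22>8: swap arr[1],arr[9]; hi=8 → [8, 21, 10, 11, 12, 13, 14, 18, 19, 22, 23, 9, 24]
arr[mid]=21>8: swap arr[1],arr[8]; hi=7 → [8, 19, 10, 11, 12, 13, 14, 18, 21, 22, 23, 9, 24]
arr[mid]=19>8: swap arr[1],arr[7]; hi=6 → [8, 18, 10, 11, 12, 13, 14, 19, 21, 22, 23, 9, 24]
arr[mid]=18>8: swap arr[1],arr[6]; hi=5 → [8, 14, 10, 11, 12, 13, 18, 19, 21, 22, 23, 9, 24]
arr[mid]=14>8: swap arr[1],arr[5]; hi=4 → [8, 13, 10, 11, 12, 14, 18, 19, 21, 22, 23, 9, 24]
arr[mid]=13>8: swap arr[1],arr[4]; hi=3 → [8, 12, 10, 11, 13, 14, 18, 19, 21, 22, 23, 9, 24]
arr[mid]=12>8: swap arr[1],arr[3]; hi=2 → [8, 11, 10, 12, 13, 14, 18, 19, 21, 22, 23, 9, 24]
arr[mid]=11>8: swap arr[1],arr[2]; hi=1 → [8, 10, 11, 12, 13, 14, 18, 19, 21, 22, 23, 9, 24]
arr[mid]=10>8: swap arr[1],arr[1]; hi=0 → [8, 10, 11, 12, 13, 14, 18, 19, 21, 22, 23, 9, 24]
end: lo=0, hi=0; arr = [8, 10, 11, 12, 13, 14, 18, 19, 21, 22, 23, 9, 24]

[8, 10, 11, 12, 13, 14, 18, 19, 21, 22, 23, 9, 24]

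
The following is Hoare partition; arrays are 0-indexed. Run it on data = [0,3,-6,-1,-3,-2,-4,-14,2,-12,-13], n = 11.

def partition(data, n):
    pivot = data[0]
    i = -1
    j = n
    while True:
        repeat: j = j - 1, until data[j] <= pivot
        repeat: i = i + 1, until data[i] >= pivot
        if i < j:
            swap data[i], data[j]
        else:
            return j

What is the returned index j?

7

pivot=0
j stops at 10 (-13), i stops at 0 (0); swap ⇒ [-13,3,-6,-1,-3,-2,-4,-14,2,-12,0]
j stops at 9 (-12), i stops at 1 (3); swap ⇒ [-13,-12,-6,-1,-3,-2,-4,-14,2,3,0]
j stops at 7, i stops at 8; i≥j ⇒ return 7. data=[-13,-12,-6,-1,-3,-2,-4,-14,2,3,0]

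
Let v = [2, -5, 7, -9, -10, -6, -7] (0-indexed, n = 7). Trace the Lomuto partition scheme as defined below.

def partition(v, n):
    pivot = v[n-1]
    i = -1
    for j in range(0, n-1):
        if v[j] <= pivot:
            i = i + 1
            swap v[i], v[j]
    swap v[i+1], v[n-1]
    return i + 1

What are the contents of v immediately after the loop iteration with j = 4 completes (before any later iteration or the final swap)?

pivot = v[6] = -7; i = -1
j=0: v[0]=2 > -7 → no swap
j=1: v[1]=-5 > -7 → no swap
j=2: v[2]=7 > -7 → no swap
j=3: v[3]=-9 ≤ -7 → i=0, swap v[0],v[3] → [-9, -5, 7, 2, -10, -6, -7]
j=4: v[4]=-10 ≤ -7 → i=1, swap v[1],v[4] → [-9, -10, 7, 2, -5, -6, -7]
(after j=4) v = [-9, -10, 7, 2, -5, -6, -7]

[-9, -10, 7, 2, -5, -6, -7]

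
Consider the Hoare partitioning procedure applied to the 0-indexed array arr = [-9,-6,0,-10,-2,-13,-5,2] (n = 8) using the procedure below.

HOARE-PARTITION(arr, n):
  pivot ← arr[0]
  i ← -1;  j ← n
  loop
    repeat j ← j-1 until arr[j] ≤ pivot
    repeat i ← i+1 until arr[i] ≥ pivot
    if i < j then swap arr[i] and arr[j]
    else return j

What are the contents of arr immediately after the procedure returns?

pivot=-9
j stops at 5 (-13), i stops at 0 (-9); swap ⇒ [-13,-6,0,-10,-2,-9,-5,2]
j stops at 3 (-10), i stops at 1 (-6); swap ⇒ [-13,-10,0,-6,-2,-9,-5,2]
j stops at 1, i stops at 2; i≥j ⇒ return 1. arr=[-13,-10,0,-6,-2,-9,-5,2]

[-13,-10,0,-6,-2,-9,-5,2]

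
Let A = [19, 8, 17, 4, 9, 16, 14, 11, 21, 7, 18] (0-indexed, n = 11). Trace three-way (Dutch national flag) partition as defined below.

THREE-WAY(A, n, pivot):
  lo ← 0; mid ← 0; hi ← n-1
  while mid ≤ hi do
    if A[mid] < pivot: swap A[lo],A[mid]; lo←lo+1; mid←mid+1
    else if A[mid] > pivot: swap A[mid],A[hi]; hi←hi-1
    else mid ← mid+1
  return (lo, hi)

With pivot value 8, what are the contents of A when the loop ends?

[7, 4, 8, 9, 16, 14, 11, 21, 17, 18, 19]

pivot = 8; lo=0, mid=0, hi=10
A[mid]=19>8: swap A[0],A[10]; hi=9 → [18, 8, 17, 4, 9, 16, 14, 11, 21, 7, 19]
A[mid]=18>8: swap A[0],A[9]; hi=8 → [7, 8, 17, 4, 9, 16, 14, 11, 21, 18, 19]
A[mid]=7<8: swap A[0],A[0]; lo=1,mid=1 → [7, 8, 17, 4, 9, 16, 14, 11, 21, 18, 19]
A[mid]=8=8: mid=2
A[mid]=17>8: swap A[2],A[8]; hi=7 → [7, 8, 21, 4, 9, 16, 14, 11, 17, 18, 19]
A[mid]=21>8: swap A[2],A[7]; hi=6 → [7, 8, 11, 4, 9, 16, 14, 21, 17, 18, 19]
A[mid]=11>8: swap A[2],A[6]; hi=5 → [7, 8, 14, 4, 9, 16, 11, 21, 17, 18, 19]
A[mid]=14>8: swap A[2],A[5]; hi=4 → [7, 8, 16, 4, 9, 14, 11, 21, 17, 18, 19]
A[mid]=16>8: swap A[2],A[4]; hi=3 → [7, 8, 9, 4, 16, 14, 11, 21, 17, 18, 19]
A[mid]=9>8: swap A[2],A[3]; hi=2 → [7, 8, 4, 9, 16, 14, 11, 21, 17, 18, 19]
A[mid]=4<8: swap A[1],A[2]; lo=2,mid=3 → [7, 4, 8, 9, 16, 14, 11, 21, 17, 18, 19]
end: lo=2, hi=2; A = [7, 4, 8, 9, 16, 14, 11, 21, 17, 18, 19]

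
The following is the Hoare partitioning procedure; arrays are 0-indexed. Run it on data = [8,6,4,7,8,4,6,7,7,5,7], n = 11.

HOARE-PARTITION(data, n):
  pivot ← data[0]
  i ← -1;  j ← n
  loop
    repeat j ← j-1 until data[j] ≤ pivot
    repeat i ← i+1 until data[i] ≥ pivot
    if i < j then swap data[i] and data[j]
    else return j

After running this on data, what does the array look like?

pivot=8
j stops at 10 (7), i stops at 0 (8); swap ⇒ [7,6,4,7,8,4,6,7,7,5,8]
j stops at 9 (5), i stops at 4 (8); swap ⇒ [7,6,4,7,5,4,6,7,7,8,8]
j stops at 8, i stops at 9; i≥j ⇒ return 8. data=[7,6,4,7,5,4,6,7,7,8,8]

[7,6,4,7,5,4,6,7,7,8,8]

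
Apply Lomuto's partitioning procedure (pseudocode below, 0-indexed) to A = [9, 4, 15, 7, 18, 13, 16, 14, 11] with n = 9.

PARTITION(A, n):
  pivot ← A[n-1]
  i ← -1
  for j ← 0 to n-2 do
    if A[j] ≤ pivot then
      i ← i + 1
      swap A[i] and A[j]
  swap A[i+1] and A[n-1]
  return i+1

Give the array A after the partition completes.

[9, 4, 7, 11, 18, 13, 16, 14, 15]

pivot=11, i=-1
j=0: 9≤11, i=0, swap(0,0) ⇒ [9, 4, 15, 7, 18, 13, 16, 14, 11]
j=1: 4≤11, i=1, swap(1,1) ⇒ [9, 4, 15, 7, 18, 13, 16, 14, 11]
j=2: 15>11, skip
j=3: 7≤11, i=2, swap(2,3) ⇒ [9, 4, 7, 15, 18, 13, 16, 14, 11]
j=4: 18>11, skip
j=5: 13>11, skip
j=6: 16>11, skip
j=7: 14>11, skip
swap(3,8) ⇒ [9, 4, 7, 11, 18, 13, 16, 14, 15]; return 3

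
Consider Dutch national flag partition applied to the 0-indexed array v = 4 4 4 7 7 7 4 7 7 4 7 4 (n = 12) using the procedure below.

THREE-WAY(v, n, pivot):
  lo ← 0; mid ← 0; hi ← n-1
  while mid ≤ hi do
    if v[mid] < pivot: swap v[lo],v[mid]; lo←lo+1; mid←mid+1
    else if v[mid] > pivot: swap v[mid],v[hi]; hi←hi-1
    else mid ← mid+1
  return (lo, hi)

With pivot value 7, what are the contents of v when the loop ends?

4 4 4 4 4 4 7 7 7 7 7 7

pivot = 7; lo=0, mid=0, hi=11
v[mid]=4<7: swap v[0],v[0]; lo=1,mid=1 → 4 4 4 7 7 7 4 7 7 4 7 4
v[mid]=4<7: swap v[1],v[1]; lo=2,mid=2 → 4 4 4 7 7 7 4 7 7 4 7 4
v[mid]=4<7: swap v[2],v[2]; lo=3,mid=3 → 4 4 4 7 7 7 4 7 7 4 7 4
v[mid]=7=7: mid=4
v[mid]=7=7: mid=5
v[mid]=7=7: mid=6
v[mid]=4<7: swap v[3],v[6]; lo=4,mid=7 → 4 4 4 4 7 7 7 7 7 4 7 4
v[mid]=7=7: mid=8
v[mid]=7=7: mid=9
v[mid]=4<7: swap v[4],v[9]; lo=5,mid=10 → 4 4 4 4 4 7 7 7 7 7 7 4
v[mid]=7=7: mid=11
v[mid]=4<7: swap v[5],v[11]; lo=6,mid=12 → 4 4 4 4 4 4 7 7 7 7 7 7
end: lo=6, hi=11; v = 4 4 4 4 4 4 7 7 7 7 7 7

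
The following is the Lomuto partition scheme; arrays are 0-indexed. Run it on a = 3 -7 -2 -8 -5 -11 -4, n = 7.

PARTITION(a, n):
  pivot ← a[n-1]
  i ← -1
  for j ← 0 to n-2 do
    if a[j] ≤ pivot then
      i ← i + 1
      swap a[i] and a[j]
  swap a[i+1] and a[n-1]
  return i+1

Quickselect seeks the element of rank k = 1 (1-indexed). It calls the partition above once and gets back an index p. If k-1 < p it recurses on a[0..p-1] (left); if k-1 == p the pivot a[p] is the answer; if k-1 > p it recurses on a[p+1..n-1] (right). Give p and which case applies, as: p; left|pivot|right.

4; left

pivot=-4, i=-1
j=0: 3>-4, skip
j=1: -7≤-4, i=0, swap(0,1) ⇒ -7 3 -2 -8 -5 -11 -4
j=2: -2>-4, skip
j=3: -8≤-4, i=1, swap(1,3) ⇒ -7 -8 -2 3 -5 -11 -4
j=4: -5≤-4, i=2, swap(2,4) ⇒ -7 -8 -5 3 -2 -11 -4
j=5: -11≤-4, i=3, swap(3,5) ⇒ -7 -8 -5 -11 -2 3 -4
swap(4,6) ⇒ -7 -8 -5 -11 -4 3 -2; return 4
p = 4; k-1 = 0 < 4 ⇒ left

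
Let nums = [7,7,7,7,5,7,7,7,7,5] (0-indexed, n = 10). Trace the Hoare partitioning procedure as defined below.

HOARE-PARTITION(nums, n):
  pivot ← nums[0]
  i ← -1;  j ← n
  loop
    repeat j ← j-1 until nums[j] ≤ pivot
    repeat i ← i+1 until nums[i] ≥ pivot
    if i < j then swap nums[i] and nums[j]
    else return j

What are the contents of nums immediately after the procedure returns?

[5,7,7,7,5,7,7,7,7,7]

pivot = nums[0] = 7; i = -1, j = 10
j→9 (nums[9]=5≤7), i→0 (nums[0]=7≥7); i<j, swap → [5,7,7,7,5,7,7,7,7,7]
j→8 (nums[8]=7≤7), i→1 (nums[1]=7≥7); i<j, swap → [5,7,7,7,5,7,7,7,7,7]
j→7 (nums[7]=7≤7), i→2 (nums[2]=7≥7); i<j, swap → [5,7,7,7,5,7,7,7,7,7]
j→6 (nums[6]=7≤7), i→3 (nums[3]=7≥7); i<j, swap → [5,7,7,7,5,7,7,7,7,7]
j→5, i→5; i≥j, return j=5. nums = [5,7,7,7,5,7,7,7,7,7]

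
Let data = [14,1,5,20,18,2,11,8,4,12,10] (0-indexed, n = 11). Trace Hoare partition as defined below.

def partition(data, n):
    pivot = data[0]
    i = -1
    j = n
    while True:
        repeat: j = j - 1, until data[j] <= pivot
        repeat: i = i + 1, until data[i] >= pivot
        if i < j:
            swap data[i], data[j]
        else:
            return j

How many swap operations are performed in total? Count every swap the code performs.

pivot=14
j stops at 10 (10), i stops at 0 (14); swap ⇒ [10,1,5,20,18,2,11,8,4,12,14]
j stops at 9 (12), i stops at 3 (20); swap ⇒ [10,1,5,12,18,2,11,8,4,20,14]
j stops at 8 (4), i stops at 4 (18); swap ⇒ [10,1,5,12,4,2,11,8,18,20,14]
j stops at 7, i stops at 8; i≥j ⇒ return 7. data=[10,1,5,12,4,2,11,8,18,20,14]

3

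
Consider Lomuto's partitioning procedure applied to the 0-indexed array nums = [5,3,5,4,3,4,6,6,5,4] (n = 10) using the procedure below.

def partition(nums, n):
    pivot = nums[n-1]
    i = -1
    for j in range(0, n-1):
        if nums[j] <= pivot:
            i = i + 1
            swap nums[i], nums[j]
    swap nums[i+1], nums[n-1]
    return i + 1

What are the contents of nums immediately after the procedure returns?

[3,4,3,4,4,5,6,6,5,5]

pivot=4, i=-1
j=0: 5>4, skip
j=1: 3≤4, i=0, swap(0,1) ⇒ [3,5,5,4,3,4,6,6,5,4]
j=2: 5>4, skip
j=3: 4≤4, i=1, swap(1,3) ⇒ [3,4,5,5,3,4,6,6,5,4]
j=4: 3≤4, i=2, swap(2,4) ⇒ [3,4,3,5,5,4,6,6,5,4]
j=5: 4≤4, i=3, swap(3,5) ⇒ [3,4,3,4,5,5,6,6,5,4]
j=6: 6>4, skip
j=7: 6>4, skip
j=8: 5>4, skip
swap(4,9) ⇒ [3,4,3,4,4,5,6,6,5,5]; return 4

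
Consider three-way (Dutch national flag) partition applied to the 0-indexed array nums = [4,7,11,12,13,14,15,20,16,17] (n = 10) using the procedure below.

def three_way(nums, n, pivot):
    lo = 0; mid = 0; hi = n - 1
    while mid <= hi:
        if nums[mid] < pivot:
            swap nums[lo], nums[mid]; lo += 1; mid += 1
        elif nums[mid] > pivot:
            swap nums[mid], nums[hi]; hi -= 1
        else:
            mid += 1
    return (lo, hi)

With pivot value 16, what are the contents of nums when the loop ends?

pivot = 16; lo=0, mid=0, hi=9
nums[mid]=4<16: swap nums[0],nums[0]; lo=1,mid=1 → [4,7,11,12,13,14,15,20,16,17]
nums[mid]=7<16: swap nums[1],nums[1]; lo=2,mid=2 → [4,7,11,12,13,14,15,20,16,17]
nums[mid]=11<16: swap nums[2],nums[2]; lo=3,mid=3 → [4,7,11,12,13,14,15,20,16,17]
nums[mid]=12<16: swap nums[3],nums[3]; lo=4,mid=4 → [4,7,11,12,13,14,15,20,16,17]
nums[mid]=13<16: swap nums[4],nums[4]; lo=5,mid=5 → [4,7,11,12,13,14,15,20,16,17]
nums[mid]=14<16: swap nums[5],nums[5]; lo=6,mid=6 → [4,7,11,12,13,14,15,20,16,17]
nums[mid]=15<16: swap nums[6],nums[6]; lo=7,mid=7 → [4,7,11,12,13,14,15,20,16,17]
nums[mid]=20>16: swap nums[7],nums[9]; hi=8 → [4,7,11,12,13,14,15,17,16,20]
nums[mid]=17>16: swap nums[7],nums[8]; hi=7 → [4,7,11,12,13,14,15,16,17,20]
nums[mid]=16=16: mid=8
end: lo=7, hi=7; nums = [4,7,11,12,13,14,15,16,17,20]

[4,7,11,12,13,14,15,16,17,20]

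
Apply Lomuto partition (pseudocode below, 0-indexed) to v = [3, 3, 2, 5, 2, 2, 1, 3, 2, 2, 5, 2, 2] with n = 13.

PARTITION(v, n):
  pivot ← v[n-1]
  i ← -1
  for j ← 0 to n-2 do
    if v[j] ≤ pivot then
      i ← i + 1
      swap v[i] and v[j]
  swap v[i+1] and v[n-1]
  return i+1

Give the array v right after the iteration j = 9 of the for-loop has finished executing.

pivot=2, i=-1
j=0: 3>2, skip
j=1: 3>2, skip
j=2: 2≤2, i=0, swap(0,2) ⇒ [2, 3, 3, 5, 2, 2, 1, 3, 2, 2, 5, 2, 2]
j=3: 5>2, skip
j=4: 2≤2, i=1, swap(1,4) ⇒ [2, 2, 3, 5, 3, 2, 1, 3, 2, 2, 5, 2, 2]
j=5: 2≤2, i=2, swap(2,5) ⇒ [2, 2, 2, 5, 3, 3, 1, 3, 2, 2, 5, 2, 2]
j=6: 1≤2, i=3, swap(3,6) ⇒ [2, 2, 2, 1, 3, 3, 5, 3, 2, 2, 5, 2, 2]
j=7: 3>2, skip
j=8: 2≤2, i=4, swap(4,8) ⇒ [2, 2, 2, 1, 2, 3, 5, 3, 3, 2, 5, 2, 2]
j=9: 2≤2, i=5, swap(5,9) ⇒ [2, 2, 2, 1, 2, 2, 5, 3, 3, 3, 5, 2, 2]
(after j=9) v = [2, 2, 2, 1, 2, 2, 5, 3, 3, 3, 5, 2, 2]

[2, 2, 2, 1, 2, 2, 5, 3, 3, 3, 5, 2, 2]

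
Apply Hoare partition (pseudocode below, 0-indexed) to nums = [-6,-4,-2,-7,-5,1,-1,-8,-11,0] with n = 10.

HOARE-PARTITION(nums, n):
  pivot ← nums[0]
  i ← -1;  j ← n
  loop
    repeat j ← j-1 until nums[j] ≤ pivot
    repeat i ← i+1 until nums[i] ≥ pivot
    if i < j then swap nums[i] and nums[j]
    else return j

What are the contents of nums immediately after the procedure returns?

pivot = nums[0] = -6; i = -1, j = 10
j→8 (nums[8]=-11≤-6), i→0 (nums[0]=-6≥-6); i<j, swap → [-11,-4,-2,-7,-5,1,-1,-8,-6,0]
j→7 (nums[7]=-8≤-6), i→1 (nums[1]=-4≥-6); i<j, swap → [-11,-8,-2,-7,-5,1,-1,-4,-6,0]
j→3 (nums[3]=-7≤-6), i→2 (nums[2]=-2≥-6); i<j, swap → [-11,-8,-7,-2,-5,1,-1,-4,-6,0]
j→2, i→3; i≥j, return j=2. nums = [-11,-8,-7,-2,-5,1,-1,-4,-6,0]

[-11,-8,-7,-2,-5,1,-1,-4,-6,0]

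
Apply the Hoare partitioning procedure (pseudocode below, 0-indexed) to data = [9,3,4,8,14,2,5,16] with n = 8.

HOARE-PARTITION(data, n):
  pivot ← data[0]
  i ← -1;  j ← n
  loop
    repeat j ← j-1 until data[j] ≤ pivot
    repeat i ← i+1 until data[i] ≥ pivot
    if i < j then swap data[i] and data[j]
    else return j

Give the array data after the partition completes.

pivot=9
j stops at 6 (5), i stops at 0 (9); swap ⇒ [5,3,4,8,14,2,9,16]
j stops at 5 (2), i stops at 4 (14); swap ⇒ [5,3,4,8,2,14,9,16]
j stops at 4, i stops at 5; i≥j ⇒ return 4. data=[5,3,4,8,2,14,9,16]

[5,3,4,8,2,14,9,16]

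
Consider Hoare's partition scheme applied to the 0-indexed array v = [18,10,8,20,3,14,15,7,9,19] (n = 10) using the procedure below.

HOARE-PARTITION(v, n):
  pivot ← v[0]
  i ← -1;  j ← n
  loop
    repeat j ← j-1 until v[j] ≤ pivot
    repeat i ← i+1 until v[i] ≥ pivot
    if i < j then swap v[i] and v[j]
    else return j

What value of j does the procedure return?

6

pivot = v[0] = 18; i = -1, j = 10
j→8 (v[8]=9≤18), i→0 (v[0]=18≥18); i<j, swap → [9,10,8,20,3,14,15,7,18,19]
j→7 (v[7]=7≤18), i→3 (v[3]=20≥18); i<j, swap → [9,10,8,7,3,14,15,20,18,19]
j→6, i→7; i≥j, return j=6. v = [9,10,8,7,3,14,15,20,18,19]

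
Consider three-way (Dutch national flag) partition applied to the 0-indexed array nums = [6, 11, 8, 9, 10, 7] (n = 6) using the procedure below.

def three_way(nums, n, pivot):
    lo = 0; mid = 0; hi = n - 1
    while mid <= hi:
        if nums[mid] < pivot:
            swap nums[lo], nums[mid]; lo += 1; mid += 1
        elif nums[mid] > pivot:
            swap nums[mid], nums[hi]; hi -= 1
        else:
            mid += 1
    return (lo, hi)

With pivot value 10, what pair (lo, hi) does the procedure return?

pivot = 10; lo=0, mid=0, hi=5
nums[mid]=6<10: swap nums[0],nums[0]; lo=1,mid=1 → [6, 11, 8, 9, 10, 7]
nums[mid]=11>10: swap nums[1],nums[5]; hi=4 → [6, 7, 8, 9, 10, 11]
nums[mid]=7<10: swap nums[1],nums[1]; lo=2,mid=2 → [6, 7, 8, 9, 10, 11]
nums[mid]=8<10: swap nums[2],nums[2]; lo=3,mid=3 → [6, 7, 8, 9, 10, 11]
nums[mid]=9<10: swap nums[3],nums[3]; lo=4,mid=4 → [6, 7, 8, 9, 10, 11]
nums[mid]=10=10: mid=5
end: lo=4, hi=4; nums = [6, 7, 8, 9, 10, 11]

(4, 4)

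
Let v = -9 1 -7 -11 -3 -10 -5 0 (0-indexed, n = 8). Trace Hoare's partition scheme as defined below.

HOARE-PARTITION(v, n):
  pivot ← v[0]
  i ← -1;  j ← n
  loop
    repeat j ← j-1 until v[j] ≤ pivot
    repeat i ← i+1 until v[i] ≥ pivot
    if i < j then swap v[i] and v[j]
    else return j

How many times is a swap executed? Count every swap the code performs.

pivot=-9
j stops at 5 (-10), i stops at 0 (-9); swap ⇒ -10 1 -7 -11 -3 -9 -5 0
j stops at 3 (-11), i stops at 1 (1); swap ⇒ -10 -11 -7 1 -3 -9 -5 0
j stops at 1, i stops at 2; i≥j ⇒ return 1. v=-10 -11 -7 1 -3 -9 -5 0

2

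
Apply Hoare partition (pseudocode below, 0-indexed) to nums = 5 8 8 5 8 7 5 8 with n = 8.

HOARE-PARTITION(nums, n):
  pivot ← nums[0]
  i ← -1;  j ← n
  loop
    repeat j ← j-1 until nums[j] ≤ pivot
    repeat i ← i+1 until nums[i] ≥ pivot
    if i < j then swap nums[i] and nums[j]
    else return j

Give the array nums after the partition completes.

5 5 8 8 8 7 5 8

pivot=5
j stops at 6 (5), i stops at 0 (5); swap ⇒ 5 8 8 5 8 7 5 8
j stops at 3 (5), i stops at 1 (8); swap ⇒ 5 5 8 8 8 7 5 8
j stops at 1, i stops at 2; i≥j ⇒ return 1. nums=5 5 8 8 8 7 5 8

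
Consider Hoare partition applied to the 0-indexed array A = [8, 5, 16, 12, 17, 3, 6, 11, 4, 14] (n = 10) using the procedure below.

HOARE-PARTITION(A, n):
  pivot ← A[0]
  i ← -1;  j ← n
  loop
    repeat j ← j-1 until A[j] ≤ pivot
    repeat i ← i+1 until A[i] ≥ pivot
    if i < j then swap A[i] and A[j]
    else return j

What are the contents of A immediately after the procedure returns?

pivot = A[0] = 8; i = -1, j = 10
j→8 (A[8]=4≤8), i→0 (A[0]=8≥8); i<j, swap → [4, 5, 16, 12, 17, 3, 6, 11, 8, 14]
j→6 (A[6]=6≤8), i→2 (A[2]=16≥8); i<j, swap → [4, 5, 6, 12, 17, 3, 16, 11, 8, 14]
j→5 (A[5]=3≤8), i→3 (A[3]=12≥8); i<j, swap → [4, 5, 6, 3, 17, 12, 16, 11, 8, 14]
j→3, i→4; i≥j, return j=3. A = [4, 5, 6, 3, 17, 12, 16, 11, 8, 14]

[4, 5, 6, 3, 17, 12, 16, 11, 8, 14]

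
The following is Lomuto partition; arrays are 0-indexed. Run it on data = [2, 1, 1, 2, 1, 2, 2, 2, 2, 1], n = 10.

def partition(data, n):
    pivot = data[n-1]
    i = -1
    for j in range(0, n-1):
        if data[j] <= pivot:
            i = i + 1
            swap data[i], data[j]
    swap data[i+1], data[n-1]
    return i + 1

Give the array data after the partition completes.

pivot=1, i=-1
j=0: 2>1, skip
j=1: 1≤1, i=0, swap(0,1) ⇒ [1, 2, 1, 2, 1, 2, 2, 2, 2, 1]
j=2: 1≤1, i=1, swap(1,2) ⇒ [1, 1, 2, 2, 1, 2, 2, 2, 2, 1]
j=3: 2>1, skip
j=4: 1≤1, i=2, swap(2,4) ⇒ [1, 1, 1, 2, 2, 2, 2, 2, 2, 1]
j=5: 2>1, skip
j=6: 2>1, skip
j=7: 2>1, skip
j=8: 2>1, skip
swap(3,9) ⇒ [1, 1, 1, 1, 2, 2, 2, 2, 2, 2]; return 3

[1, 1, 1, 1, 2, 2, 2, 2, 2, 2]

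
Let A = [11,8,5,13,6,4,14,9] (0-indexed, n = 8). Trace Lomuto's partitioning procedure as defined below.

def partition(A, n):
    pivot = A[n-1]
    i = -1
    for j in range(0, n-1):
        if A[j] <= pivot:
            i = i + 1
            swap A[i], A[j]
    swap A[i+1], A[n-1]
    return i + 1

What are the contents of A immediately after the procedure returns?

pivot=9, i=-1
j=0: 11>9, skip
j=1: 8≤9, i=0, swap(0,1) ⇒ [8,11,5,13,6,4,14,9]
j=2: 5≤9, i=1, swap(1,2) ⇒ [8,5,11,13,6,4,14,9]
j=3: 13>9, skip
j=4: 6≤9, i=2, swap(2,4) ⇒ [8,5,6,13,11,4,14,9]
j=5: 4≤9, i=3, swap(3,5) ⇒ [8,5,6,4,11,13,14,9]
j=6: 14>9, skip
swap(4,7) ⇒ [8,5,6,4,9,13,14,11]; return 4

[8,5,6,4,9,13,14,11]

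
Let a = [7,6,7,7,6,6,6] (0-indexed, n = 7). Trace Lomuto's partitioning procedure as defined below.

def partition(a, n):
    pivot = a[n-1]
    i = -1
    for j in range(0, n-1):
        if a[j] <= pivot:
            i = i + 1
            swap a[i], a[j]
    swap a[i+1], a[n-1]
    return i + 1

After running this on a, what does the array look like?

pivot = a[6] = 6; i = -1
j=0: a[0]=7 > 6 → no swap
j=1: a[1]=6 ≤ 6 → i=0, swap a[0],a[1] → [6,7,7,7,6,6,6]
j=2: a[2]=7 > 6 → no swap
j=3: a[3]=7 > 6 → no swap
j=4: a[4]=6 ≤ 6 → i=1, swap a[1],a[4] → [6,6,7,7,7,6,6]
j=5: a[5]=6 ≤ 6 → i=2, swap a[2],a[5] → [6,6,6,7,7,7,6]
final swap a[3],a[6] → [6,6,6,6,7,7,7]; return 3

[6,6,6,6,7,7,7]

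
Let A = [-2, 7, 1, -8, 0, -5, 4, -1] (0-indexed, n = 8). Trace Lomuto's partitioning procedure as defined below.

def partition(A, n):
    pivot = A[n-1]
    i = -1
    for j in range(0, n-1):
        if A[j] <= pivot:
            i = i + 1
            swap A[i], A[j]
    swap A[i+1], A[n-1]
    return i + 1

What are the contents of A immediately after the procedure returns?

pivot = A[7] = -1; i = -1
j=0: A[0]=-2 ≤ -1 → i=0, swap A[0],A[0] (no change) → [-2, 7, 1, -8, 0, -5, 4, -1]
j=1: A[1]=7 > -1 → no swap
j=2: A[2]=1 > -1 → no swap
j=3: A[3]=-8 ≤ -1 → i=1, swap A[1],A[3] → [-2, -8, 1, 7, 0, -5, 4, -1]
j=4: A[4]=0 > -1 → no swap
j=5: A[5]=-5 ≤ -1 → i=2, swap A[2],A[5] → [-2, -8, -5, 7, 0, 1, 4, -1]
j=6: A[6]=4 > -1 → no swap
final swap A[3],A[7] → [-2, -8, -5, -1, 0, 1, 4, 7]; return 3

[-2, -8, -5, -1, 0, 1, 4, 7]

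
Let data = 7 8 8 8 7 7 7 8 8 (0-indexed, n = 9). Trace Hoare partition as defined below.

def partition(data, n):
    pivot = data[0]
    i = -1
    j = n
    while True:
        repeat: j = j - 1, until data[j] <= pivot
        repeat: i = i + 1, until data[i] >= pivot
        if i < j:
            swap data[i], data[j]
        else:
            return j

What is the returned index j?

2

pivot=7
j stops at 6 (7), i stops at 0 (7); swap ⇒ 7 8 8 8 7 7 7 8 8
j stops at 5 (7), i stops at 1 (8); swap ⇒ 7 7 8 8 7 8 7 8 8
j stops at 4 (7), i stops at 2 (8); swap ⇒ 7 7 7 8 8 8 7 8 8
j stops at 2, i stops at 3; i≥j ⇒ return 2. data=7 7 7 8 8 8 7 8 8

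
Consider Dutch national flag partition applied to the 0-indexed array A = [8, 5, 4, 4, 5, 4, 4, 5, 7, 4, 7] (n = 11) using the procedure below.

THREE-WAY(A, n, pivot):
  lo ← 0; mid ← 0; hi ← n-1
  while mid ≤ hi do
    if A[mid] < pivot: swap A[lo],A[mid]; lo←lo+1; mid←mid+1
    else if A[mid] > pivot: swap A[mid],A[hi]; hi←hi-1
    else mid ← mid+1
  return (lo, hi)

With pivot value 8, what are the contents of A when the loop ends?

pivot = 8; lo=0, mid=0, hi=10
A[mid]=8=8: mid=1
A[mid]=5<8: swap A[0],A[1]; lo=1,mid=2 → [5, 8, 4, 4, 5, 4, 4, 5, 7, 4, 7]
A[mid]=4<8: swap A[1],A[2]; lo=2,mid=3 → [5, 4, 8, 4, 5, 4, 4, 5, 7, 4, 7]
A[mid]=4<8: swap A[2],A[3]; lo=3,mid=4 → [5, 4, 4, 8, 5, 4, 4, 5, 7, 4, 7]
A[mid]=5<8: swap A[3],A[4]; lo=4,mid=5 → [5, 4, 4, 5, 8, 4, 4, 5, 7, 4, 7]
A[mid]=4<8: swap A[4],A[5]; lo=5,mid=6 → [5, 4, 4, 5, 4, 8, 4, 5, 7, 4, 7]
A[mid]=4<8: swap A[5],A[6]; lo=6,mid=7 → [5, 4, 4, 5, 4, 4, 8, 5, 7, 4, 7]
A[mid]=5<8: swap A[6],A[7]; lo=7,mid=8 → [5, 4, 4, 5, 4, 4, 5, 8, 7, 4, 7]
A[mid]=7<8: swap A[7],A[8]; lo=8,mid=9 → [5, 4, 4, 5, 4, 4, 5, 7, 8, 4, 7]
A[mid]=4<8: swap A[8],A[9]; lo=9,mid=10 → [5, 4, 4, 5, 4, 4, 5, 7, 4, 8, 7]
A[mid]=7<8: swap A[9],A[10]; lo=10,mid=11 → [5, 4, 4, 5, 4, 4, 5, 7, 4, 7, 8]
end: lo=10, hi=10; A = [5, 4, 4, 5, 4, 4, 5, 7, 4, 7, 8]

[5, 4, 4, 5, 4, 4, 5, 7, 4, 7, 8]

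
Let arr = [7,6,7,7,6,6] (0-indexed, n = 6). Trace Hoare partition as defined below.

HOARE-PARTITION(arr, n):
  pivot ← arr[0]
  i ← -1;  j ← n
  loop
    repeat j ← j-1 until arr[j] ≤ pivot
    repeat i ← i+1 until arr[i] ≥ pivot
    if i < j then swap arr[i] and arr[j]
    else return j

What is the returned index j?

pivot = arr[0] = 7; i = -1, j = 6
j→5 (arr[5]=6≤7), i→0 (arr[0]=7≥7); i<j, swap → [6,6,7,7,6,7]
j→4 (arr[4]=6≤7), i→2 (arr[2]=7≥7); i<j, swap → [6,6,6,7,7,7]
j→3, i→3; i≥j, return j=3. arr = [6,6,6,7,7,7]

3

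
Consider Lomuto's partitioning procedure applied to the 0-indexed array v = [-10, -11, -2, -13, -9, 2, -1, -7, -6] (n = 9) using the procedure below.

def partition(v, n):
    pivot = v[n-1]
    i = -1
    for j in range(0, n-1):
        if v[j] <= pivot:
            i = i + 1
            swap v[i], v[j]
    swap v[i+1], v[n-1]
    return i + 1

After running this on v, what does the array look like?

[-10, -11, -13, -9, -7, -6, -1, -2, 2]

pivot = v[8] = -6; i = -1
j=0: v[0]=-10 ≤ -6 → i=0, swap v[0],v[0] (no change) → [-10, -11, -2, -13, -9, 2, -1, -7, -6]
j=1: v[1]=-11 ≤ -6 → i=1, swap v[1],v[1] (no change) → [-10, -11, -2, -13, -9, 2, -1, -7, -6]
j=2: v[2]=-2 > -6 → no swap
j=3: v[3]=-13 ≤ -6 → i=2, swap v[2],v[3] → [-10, -11, -13, -2, -9, 2, -1, -7, -6]
j=4: v[4]=-9 ≤ -6 → i=3, swap v[3],v[4] → [-10, -11, -13, -9, -2, 2, -1, -7, -6]
j=5: v[5]=2 > -6 → no swap
j=6: v[6]=-1 > -6 → no swap
j=7: v[7]=-7 ≤ -6 → i=4, swap v[4],v[7] → [-10, -11, -13, -9, -7, 2, -1, -2, -6]
final swap v[5],v[8] → [-10, -11, -13, -9, -7, -6, -1, -2, 2]; return 5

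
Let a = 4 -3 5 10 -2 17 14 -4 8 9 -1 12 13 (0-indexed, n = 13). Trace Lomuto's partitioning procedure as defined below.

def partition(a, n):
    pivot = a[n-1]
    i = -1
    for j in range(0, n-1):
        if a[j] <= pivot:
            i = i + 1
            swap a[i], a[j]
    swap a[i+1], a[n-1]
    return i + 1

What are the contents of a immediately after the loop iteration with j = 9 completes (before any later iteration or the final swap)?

pivot = a[12] = 13; i = -1
j=0: a[0]=4 ≤ 13 → i=0, swap a[0],a[0] (no change) → 4 -3 5 10 -2 17 14 -4 8 9 -1 12 13
j=1: a[1]=-3 ≤ 13 → i=1, swap a[1],a[1] (no change) → 4 -3 5 10 -2 17 14 -4 8 9 -1 12 13
j=2: a[2]=5 ≤ 13 → i=2, swap a[2],a[2] (no change) → 4 -3 5 10 -2 17 14 -4 8 9 -1 12 13
j=3: a[3]=10 ≤ 13 → i=3, swap a[3],a[3] (no change) → 4 -3 5 10 -2 17 14 -4 8 9 -1 12 13
j=4: a[4]=-2 ≤ 13 → i=4, swap a[4],a[4] (no change) → 4 -3 5 10 -2 17 14 -4 8 9 -1 12 13
j=5: a[5]=17 > 13 → no swap
j=6: a[6]=14 > 13 → no swap
j=7: a[7]=-4 ≤ 13 → i=5, swap a[5],a[7] → 4 -3 5 10 -2 -4 14 17 8 9 -1 12 13
j=8: a[8]=8 ≤ 13 → i=6, swap a[6],a[8] → 4 -3 5 10 -2 -4 8 17 14 9 -1 12 13
j=9: a[9]=9 ≤ 13 → i=7, swap a[7],a[9] → 4 -3 5 10 -2 -4 8 9 14 17 -1 12 13
(after j=9) a = 4 -3 5 10 -2 -4 8 9 14 17 -1 12 13

4 -3 5 10 -2 -4 8 9 14 17 -1 12 13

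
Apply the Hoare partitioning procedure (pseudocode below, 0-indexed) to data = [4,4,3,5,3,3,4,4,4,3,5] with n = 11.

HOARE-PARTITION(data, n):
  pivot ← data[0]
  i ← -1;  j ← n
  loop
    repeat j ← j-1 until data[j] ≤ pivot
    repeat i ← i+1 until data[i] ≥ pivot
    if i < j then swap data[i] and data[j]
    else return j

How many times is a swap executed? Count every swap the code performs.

pivot = data[0] = 4; i = -1, j = 11
j→9 (data[9]=3≤4), i→0 (data[0]=4≥4); i<j, swap → [3,4,3,5,3,3,4,4,4,4,5]
j→8 (data[8]=4≤4), i→1 (data[1]=4≥4); i<j, swap → [3,4,3,5,3,3,4,4,4,4,5]
j→7 (data[7]=4≤4), i→3 (data[3]=5≥4); i<j, swap → [3,4,3,4,3,3,4,5,4,4,5]
j→6, i→6; i≥j, return j=6. data = [3,4,3,4,3,3,4,5,4,4,5]

3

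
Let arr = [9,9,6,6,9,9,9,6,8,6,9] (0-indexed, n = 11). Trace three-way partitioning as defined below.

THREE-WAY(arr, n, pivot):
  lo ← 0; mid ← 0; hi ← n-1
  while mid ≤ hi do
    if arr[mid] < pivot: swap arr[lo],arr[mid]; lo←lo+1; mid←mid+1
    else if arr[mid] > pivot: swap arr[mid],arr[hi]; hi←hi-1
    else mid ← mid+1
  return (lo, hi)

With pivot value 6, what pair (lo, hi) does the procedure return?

(0, 3)

pivot = 6; lo=0, mid=0, hi=10
arr[mid]=9>6: swap arr[0],arr[10]; hi=9 → [9,9,6,6,9,9,9,6,8,6,9]
arr[mid]=9>6: swap arr[0],arr[9]; hi=8 → [6,9,6,6,9,9,9,6,8,9,9]
arr[mid]=6=6: mid=1
arr[mid]=9>6: swap arr[1],arr[8]; hi=7 → [6,8,6,6,9,9,9,6,9,9,9]
arr[mid]=8>6: swap arr[1],arr[7]; hi=6 → [6,6,6,6,9,9,9,8,9,9,9]
arr[mid]=6=6: mid=2
arr[mid]=6=6: mid=3
arr[mid]=6=6: mid=4
arr[mid]=9>6: swap arr[4],arr[6]; hi=5 → [6,6,6,6,9,9,9,8,9,9,9]
arr[mid]=9>6: swap arr[4],arr[5]; hi=4 → [6,6,6,6,9,9,9,8,9,9,9]
arr[mid]=9>6: swap arr[4],arr[4]; hi=3 → [6,6,6,6,9,9,9,8,9,9,9]
end: lo=0, hi=3; arr = [6,6,6,6,9,9,9,8,9,9,9]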